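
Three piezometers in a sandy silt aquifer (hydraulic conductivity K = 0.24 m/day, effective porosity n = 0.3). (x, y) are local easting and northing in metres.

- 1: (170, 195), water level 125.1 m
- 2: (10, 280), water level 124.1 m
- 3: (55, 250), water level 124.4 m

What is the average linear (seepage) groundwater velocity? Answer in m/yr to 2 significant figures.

With h = a·x + b·y + c and 1 as origin, the differences give:
  (-160)·a + 85·b = -1.0
  (-115)·a + 55·b = -0.7
Eliminate b (×55 and ×85, subtract): 975·a = 4.50 → a = ∂h/∂x = +0.004615
Back-substitute: b = ∂h/∂y = -0.003077.
|∇h| = √(0.004615² + -0.003077²) = 0.005547
Seepage velocity v = K·i/n = 0.24 × 0.005547 / 0.3 = 0.004438 m/day = 1.621 m/yr.

1.6 m/yr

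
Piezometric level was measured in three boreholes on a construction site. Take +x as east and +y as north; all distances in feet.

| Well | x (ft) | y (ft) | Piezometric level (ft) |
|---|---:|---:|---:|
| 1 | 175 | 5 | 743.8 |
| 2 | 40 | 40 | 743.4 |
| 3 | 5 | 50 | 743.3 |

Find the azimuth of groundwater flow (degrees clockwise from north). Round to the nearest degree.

225°

Taking 1 as reference: 2−1 = (-135, 35, -0.4); 3−1 = (-170, 45, -0.5).
Determinant of the coordinate differences = (-135)·45 − (-170)·35 = -125.
∂h/∂x = [(-0.4)·45 − (-0.5)·35] / -125 = +0.004000
∂h/∂y = [(-135)·(-0.5) − (-170)·(-0.4)] / -125 = +0.004000
Flow direction (−∇h) has components (-0.004000 E, -0.004000 N).
Azimuth = atan2(E, N) = atan2(-0.004000, -0.004000) = 225.0° ≈ 225°.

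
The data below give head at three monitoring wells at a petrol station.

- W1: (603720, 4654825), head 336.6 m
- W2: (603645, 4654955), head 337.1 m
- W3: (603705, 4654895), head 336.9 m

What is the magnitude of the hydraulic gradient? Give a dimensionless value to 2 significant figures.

0.0047

Taking W1 as reference: W2−W1 = (-75, 130, +0.5); W3−W1 = (-15, 70, +0.3).
Determinant of the coordinate differences = (-75)·70 − (-15)·130 = -3300.
∂h/∂x = [(+0.5)·70 − (+0.3)·130] / -3300 = +0.001212
∂h/∂y = [(-75)·(+0.3) − (-15)·(+0.5)] / -3300 = +0.004545
|∇h| = √(0.001212² + 0.004545²) = 0.004704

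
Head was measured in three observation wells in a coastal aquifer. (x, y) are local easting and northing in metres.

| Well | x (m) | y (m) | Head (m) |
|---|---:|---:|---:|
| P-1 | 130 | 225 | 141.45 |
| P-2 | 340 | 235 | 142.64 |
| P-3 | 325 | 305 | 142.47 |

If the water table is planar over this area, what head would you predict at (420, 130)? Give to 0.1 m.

Differences from P-1: to P-2 (Δx, Δy, Δh) = (210, 10, +1.19); to P-3 = (195, 80, +1.02).
Determinant of the coordinate differences = 210·80 − 195·10 = 14850.
∂h/∂x = [(+1.19)·80 − (+1.02)·10] / 14850 = +0.005724
∂h/∂y = [210·(+1.02) − 195·(+1.19)] / 14850 = -0.001202
h(420, 130) = 141.45 + (+0.005724)·(290) + (-0.001202)·(-95) = 141.45 +1.660 +0.114 = 143.224 m.

143.2 m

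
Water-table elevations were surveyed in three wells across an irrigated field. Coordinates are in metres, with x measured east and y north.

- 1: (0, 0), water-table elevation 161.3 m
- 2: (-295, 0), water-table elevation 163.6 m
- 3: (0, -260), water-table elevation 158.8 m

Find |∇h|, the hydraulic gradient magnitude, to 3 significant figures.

∂h/∂x = (163.6 − 161.3) / (-295 − 0) = -0.007797
∂h/∂y = (158.8 − 161.3) / (-260 − 0) = +0.009615
|∇h| = √(-0.007797² + 0.009615²) = 0.01238

0.0124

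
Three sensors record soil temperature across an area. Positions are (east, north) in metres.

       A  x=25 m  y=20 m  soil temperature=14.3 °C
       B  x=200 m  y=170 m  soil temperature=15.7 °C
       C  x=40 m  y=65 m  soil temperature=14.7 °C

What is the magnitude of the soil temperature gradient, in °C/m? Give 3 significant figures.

Taking A as reference: B−A = (175, 150, +1.4); C−A = (15, 45, +0.4).
Determinant of the coordinate differences = 175·45 − 15·150 = 5625.
∂T/∂x = [(+1.4)·45 − (+0.4)·150] / 5625 = +0.0005333
∂T/∂y = [175·(+0.4) − 15·(+1.4)] / 5625 = +0.008711
|∇f| = √(0.0005333² + 0.008711²) = 0.008727 °C/m

0.00873 °C/m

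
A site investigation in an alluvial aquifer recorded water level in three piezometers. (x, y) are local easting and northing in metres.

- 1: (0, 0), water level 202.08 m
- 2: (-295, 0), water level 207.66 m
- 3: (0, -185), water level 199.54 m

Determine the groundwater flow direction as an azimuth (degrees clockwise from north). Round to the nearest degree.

∂h/∂x = (207.66 − 202.08) / (-295 − 0) = -0.01892
∂h/∂y = (199.54 − 202.08) / (-185 − 0) = +0.01373
Flow direction (−∇h) has components (+0.01892 E, -0.01373 N).
Azimuth = atan2(E, N) = atan2(+0.01892, -0.01373) = 126.0° ≈ 126°.

126°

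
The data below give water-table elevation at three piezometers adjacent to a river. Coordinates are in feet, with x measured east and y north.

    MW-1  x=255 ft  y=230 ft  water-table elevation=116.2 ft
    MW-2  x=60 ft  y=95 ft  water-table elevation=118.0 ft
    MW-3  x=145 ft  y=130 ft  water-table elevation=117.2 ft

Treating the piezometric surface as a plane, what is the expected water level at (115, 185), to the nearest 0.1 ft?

117.5 ft

Taking MW-1 as reference: MW-2−MW-1 = (-195, -135, +1.8); MW-3−MW-1 = (-110, -100, +1.0).
Determinant of the coordinate differences = (-195)·(-100) − (-110)·(-135) = 4650.
∂h/∂x = [(+1.8)·(-100) − (+1.0)·(-135)] / 4650 = -0.009677
∂h/∂y = [(-195)·(+1.0) − (-110)·(+1.8)] / 4650 = +0.0006452
h(115, 185) = 116.2 + (-0.009677)·(-140) + (+0.0006452)·(-45) = 116.2 +1.355 -0.029 = 117.526 ft.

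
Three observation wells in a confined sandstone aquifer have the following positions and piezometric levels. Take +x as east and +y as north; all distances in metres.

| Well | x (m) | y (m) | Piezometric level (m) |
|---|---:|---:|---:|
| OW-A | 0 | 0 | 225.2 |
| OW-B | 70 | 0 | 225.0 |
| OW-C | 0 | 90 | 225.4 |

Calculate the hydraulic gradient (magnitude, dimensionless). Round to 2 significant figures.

∂h/∂x = (225.0 − 225.2) / (70 − 0) = -0.002857
∂h/∂y = (225.4 − 225.2) / (90 − 0) = +0.002222
|∇h| = √(-0.002857² + 0.002222²) = 0.003619

0.0036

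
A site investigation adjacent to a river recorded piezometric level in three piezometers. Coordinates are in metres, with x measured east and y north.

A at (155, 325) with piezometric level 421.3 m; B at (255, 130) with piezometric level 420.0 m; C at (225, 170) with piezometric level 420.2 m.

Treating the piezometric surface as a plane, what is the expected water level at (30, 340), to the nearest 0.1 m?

Differences from A: to B (Δx, Δy, Δh) = (100, -195, -1.3); to C = (70, -155, -1.1).
Solve a·Δx + b·Δy = Δh: det = 100·(-155) − 70·(-195) = -1850.
∂h/∂x = [(-1.3)·(-155) − (-1.1)·(-195)] / -1850 = +0.007027
∂h/∂y = [100·(-1.1) − 70·(-1.3)] / -1850 = +0.01027
h(30, 340) = 421.3 + (+0.007027)·(-125) + (+0.01027)·(15) = 421.3 -0.878 +0.154 = 420.576 m.

420.6 m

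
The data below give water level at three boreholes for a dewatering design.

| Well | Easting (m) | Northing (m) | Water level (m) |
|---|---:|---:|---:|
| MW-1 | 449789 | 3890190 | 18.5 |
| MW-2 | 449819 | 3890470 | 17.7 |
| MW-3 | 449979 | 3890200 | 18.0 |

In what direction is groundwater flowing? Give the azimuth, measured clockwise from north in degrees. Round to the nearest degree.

Taking MW-1 as reference: MW-2−MW-1 = (30, 280, -0.8); MW-3−MW-1 = (190, 10, -0.5).
Solve a·Δx + b·Δy = Δh: det = 30·10 − 190·280 = -52900.
∂h/∂x = [(-0.8)·10 − (-0.5)·280] / -52900 = -0.002495
∂h/∂y = [30·(-0.5) − 190·(-0.8)] / -52900 = -0.002590
Flow direction (−∇h) has components (+0.002495 E, +0.002590 N).
Azimuth = atan2(E, N) = atan2(+0.002495, +0.002590) = 43.9° ≈ 044°.

044°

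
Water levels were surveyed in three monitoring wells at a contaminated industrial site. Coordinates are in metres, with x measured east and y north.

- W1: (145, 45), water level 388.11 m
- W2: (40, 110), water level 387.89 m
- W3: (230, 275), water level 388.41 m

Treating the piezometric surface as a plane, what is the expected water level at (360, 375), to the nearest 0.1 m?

388.8 m

Taking W1 as reference: W2−W1 = (-105, 65, -0.22); W3−W1 = (85, 230, +0.30).
Determinant of the coordinate differences = (-105)·230 − 85·65 = -29675.
∂h/∂x = [(-0.22)·230 − (+0.30)·65] / -29675 = +0.002362
∂h/∂y = [(-105)·(+0.30) − 85·(-0.22)] / -29675 = +0.0004313
h(360, 375) = 388.11 + (+0.002362)·(215) + (+0.0004313)·(330) = 388.11 +0.508 +0.142 = 388.760 m.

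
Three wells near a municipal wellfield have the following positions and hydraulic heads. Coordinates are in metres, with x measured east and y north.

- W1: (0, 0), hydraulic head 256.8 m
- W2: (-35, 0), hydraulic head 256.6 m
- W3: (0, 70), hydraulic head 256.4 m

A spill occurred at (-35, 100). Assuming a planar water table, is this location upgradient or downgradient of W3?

downgradient

∂h/∂x = (256.6 − 256.8) / (-35 − 0) = +0.005714
∂h/∂y = (256.4 − 256.8) / (70 − 0) = -0.005714
Head at (-35, 100) = 256.8 + (+0.005714)·(-35) + (-0.005714)·(100) = 256.03 m.
That is lower than the 256.4 m at W3, so the point is downgradient.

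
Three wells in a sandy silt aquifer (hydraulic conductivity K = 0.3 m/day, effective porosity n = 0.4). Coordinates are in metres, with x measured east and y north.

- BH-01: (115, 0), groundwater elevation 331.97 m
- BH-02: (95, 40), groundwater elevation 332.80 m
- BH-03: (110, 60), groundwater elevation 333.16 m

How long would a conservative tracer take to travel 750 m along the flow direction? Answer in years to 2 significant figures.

Taking BH-01 as reference: BH-02−BH-01 = (-20, 40, +0.83); BH-03−BH-01 = (-5, 60, +1.19).
Determinant of the coordinate differences = (-20)·60 − (-5)·40 = -1000.
∂h/∂x = [(+0.83)·60 − (+1.19)·40] / -1000 = -0.002200
∂h/∂y = [(-20)·(+1.19) − (-5)·(+0.83)] / -1000 = +0.01965
|∇h| = √(-0.002200² + 0.01965²) = 0.01977
Seepage velocity v = K·i/n = 0.3 × 0.01977 / 0.4 = 0.01483 m/day.
t = 750 / 0.01483 = 5.057e+04 days = 138 years.

140 years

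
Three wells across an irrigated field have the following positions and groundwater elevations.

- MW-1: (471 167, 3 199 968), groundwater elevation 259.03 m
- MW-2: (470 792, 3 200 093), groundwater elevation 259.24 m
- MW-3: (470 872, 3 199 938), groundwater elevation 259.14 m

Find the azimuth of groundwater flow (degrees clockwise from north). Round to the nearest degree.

136°

Taking MW-1 as reference: MW-2−MW-1 = (-375, 125, +0.21); MW-3−MW-1 = (-295, -30, +0.11).
Determinant of the coordinate differences = (-375)·(-30) − (-295)·125 = 48125.
∂h/∂x = [(+0.21)·(-30) − (+0.11)·125] / 48125 = -0.0004166
∂h/∂y = [(-375)·(+0.11) − (-295)·(+0.21)] / 48125 = +0.0004301
Flow direction (−∇h) has components (+0.0004166 E, -0.0004301 N).
Azimuth = atan2(E, N) = atan2(+0.0004166, -0.0004301) = 135.9° ≈ 136°.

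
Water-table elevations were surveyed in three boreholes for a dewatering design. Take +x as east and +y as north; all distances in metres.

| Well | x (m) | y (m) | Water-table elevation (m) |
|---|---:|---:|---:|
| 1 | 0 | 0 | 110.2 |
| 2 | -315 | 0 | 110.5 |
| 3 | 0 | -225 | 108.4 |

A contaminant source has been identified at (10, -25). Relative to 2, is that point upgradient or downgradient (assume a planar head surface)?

downgradient

∂h/∂x = (110.5 − 110.2) / (-315 − 0) = -0.0009524
∂h/∂y = (108.4 − 110.2) / (-225 − 0) = +0.008000
Head at (10, -25) = 110.2 + (-0.0009524)·(10) + (+0.008000)·(-25) = 109.99 m.
That is lower than the 110.5 m at 2, so the point is downgradient.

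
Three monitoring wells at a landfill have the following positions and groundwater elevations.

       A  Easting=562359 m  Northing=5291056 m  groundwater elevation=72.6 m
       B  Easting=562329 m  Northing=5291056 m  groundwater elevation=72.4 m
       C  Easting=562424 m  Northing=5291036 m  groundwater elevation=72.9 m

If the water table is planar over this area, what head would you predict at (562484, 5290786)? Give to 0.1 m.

71.6 m

Taking A as reference: B−A = (-30, 0, -0.2); C−A = (65, -20, +0.3).
Solve a·Δx + b·Δy = Δh: det = (-30)·(-20) − 65·0 = 600.
∂h/∂x = [(-0.2)·(-20) − (+0.3)·0] / 600 = +0.006667
∂h/∂y = [(-30)·(+0.3) − 65·(-0.2)] / 600 = +0.006667
h(562484, 5290786) = 72.6 + (+0.006667)·(125) + (+0.006667)·(-270) = 72.6 +0.833 -1.800 = 71.633 m.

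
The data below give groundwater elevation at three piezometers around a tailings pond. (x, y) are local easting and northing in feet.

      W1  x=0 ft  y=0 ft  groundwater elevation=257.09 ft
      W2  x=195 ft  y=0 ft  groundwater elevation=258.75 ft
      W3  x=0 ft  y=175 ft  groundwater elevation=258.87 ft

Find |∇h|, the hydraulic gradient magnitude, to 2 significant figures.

∂h/∂x = (258.75 − 257.09) / (195 − 0) = +0.008513
∂h/∂y = (258.87 − 257.09) / (175 − 0) = +0.01017
|∇h| = √(0.008513² + 0.01017²) = 0.01326

0.013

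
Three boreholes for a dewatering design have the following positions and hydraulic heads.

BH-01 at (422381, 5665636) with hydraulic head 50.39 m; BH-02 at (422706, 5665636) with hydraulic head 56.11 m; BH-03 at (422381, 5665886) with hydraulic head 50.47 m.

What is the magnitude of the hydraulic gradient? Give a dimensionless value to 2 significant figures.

0.018

∂h/∂x = (56.11 − 50.39) / (422706 − 422381) = +0.01760
∂h/∂y = (50.47 − 50.39) / (5665886 − 5665636) = +0.0003200
|∇h| = √(0.01760² + 0.0003200²) = 0.0176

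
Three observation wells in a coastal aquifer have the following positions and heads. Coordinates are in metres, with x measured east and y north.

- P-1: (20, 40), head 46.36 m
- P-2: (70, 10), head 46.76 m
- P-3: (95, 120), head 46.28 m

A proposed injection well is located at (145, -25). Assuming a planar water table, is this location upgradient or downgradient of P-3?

Differences from P-1: to P-2 (Δx, Δy, Δh) = (50, -30, +0.40); to P-3 = (75, 80, -0.08).
Determinant of the coordinate differences = 50·80 − 75·(-30) = 6250.
∂h/∂x = [(+0.40)·80 − (-0.08)·(-30)] / 6250 = +0.004736
∂h/∂y = [50·(-0.08) − 75·(+0.40)] / 6250 = -0.005440
Head at (145, -25) = 46.36 + (+0.004736)·(125) + (-0.005440)·(-65) = 47.31 m.
That is higher than the 46.28 m at P-3, so the point is upgradient.

upgradient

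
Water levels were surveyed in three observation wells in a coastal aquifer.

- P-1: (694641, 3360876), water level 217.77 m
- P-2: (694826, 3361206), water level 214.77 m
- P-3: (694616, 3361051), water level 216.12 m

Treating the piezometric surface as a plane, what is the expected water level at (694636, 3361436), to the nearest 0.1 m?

212.5 m

Three-point gradient (reference P-1): Δ to P-2 = (185, 330, -3.00), Δ to P-3 = (-25, 175, -1.65).
∂h/∂x = +0.0004800, ∂h/∂y = -0.009360 (det = 40625).
h(694636, 3361436) = 217.77 + (+0.0004800)·(-5) + (-0.009360)·(560) = 217.77 -0.002 -5.242 = 212.526 m.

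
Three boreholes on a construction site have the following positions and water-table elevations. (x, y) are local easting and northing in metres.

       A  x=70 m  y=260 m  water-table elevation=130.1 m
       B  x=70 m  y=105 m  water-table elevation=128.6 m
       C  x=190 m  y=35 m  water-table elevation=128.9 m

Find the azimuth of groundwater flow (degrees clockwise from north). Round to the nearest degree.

With h = a·x + b·y + c and A as origin, the differences give:
  0·a + (-155)·b = -1.5
  120·a + (-225)·b = -1.2
Eliminate b (×(-225) and ×(-155), subtract): 18600·a = 151.50 → a = ∂h/∂x = +0.008145
Back-substitute: b = ∂h/∂y = +0.009677.
Flow direction (−∇h) has components (-0.008145 E, -0.009677 N).
Azimuth = atan2(E, N) = atan2(-0.008145, -0.009677) = 220.1° ≈ 220°.

220°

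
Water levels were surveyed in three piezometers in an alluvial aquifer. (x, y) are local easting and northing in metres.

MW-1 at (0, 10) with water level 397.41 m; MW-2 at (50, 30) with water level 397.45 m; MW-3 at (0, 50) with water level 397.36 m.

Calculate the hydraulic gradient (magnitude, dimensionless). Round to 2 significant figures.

0.0018

With h = a·x + b·y + c and MW-1 as origin, the differences give:
  50·a + 20·b = +0.04
  0·a + 40·b = -0.05
Eliminate b (×40 and ×20, subtract): 2000·a = 2.600 → a = ∂h/∂x = +0.001300
Back-substitute: b = ∂h/∂y = -0.001250.
|∇h| = √(0.001300² + -0.001250²) = 0.001803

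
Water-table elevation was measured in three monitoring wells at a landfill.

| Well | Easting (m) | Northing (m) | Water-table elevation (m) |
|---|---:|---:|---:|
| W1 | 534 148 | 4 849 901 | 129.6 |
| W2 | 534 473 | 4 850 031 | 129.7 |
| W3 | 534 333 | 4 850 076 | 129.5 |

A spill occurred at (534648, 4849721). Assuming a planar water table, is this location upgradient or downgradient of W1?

Taking W1 as reference: W2−W1 = (325, 130, +0.1); W3−W1 = (185, 175, -0.1).
Solve a·Δx + b·Δy = Δh: det = 325·175 − 185·130 = 32825.
∂h/∂x = [(+0.1)·175 − (-0.1)·130] / 32825 = +0.0009292
∂h/∂y = [325·(-0.1) − 185·(+0.1)] / 32825 = -0.001554
Head at (534648, 4849721) = 129.6 + (+0.0009292)·(500) + (-0.001554)·(-180) = 130.34 m.
That is higher than the 129.6 m at W1, so the point is upgradient.

upgradient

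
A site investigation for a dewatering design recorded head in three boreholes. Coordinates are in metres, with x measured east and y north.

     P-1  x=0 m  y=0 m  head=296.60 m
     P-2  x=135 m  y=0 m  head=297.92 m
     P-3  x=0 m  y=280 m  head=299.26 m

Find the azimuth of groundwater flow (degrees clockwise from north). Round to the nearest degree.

226°

∂h/∂x = (297.92 − 296.60) / (135 − 0) = +0.009778
∂h/∂y = (299.26 − 296.60) / (280 − 0) = +0.009500
Flow direction (−∇h) has components (-0.009778 E, -0.009500 N).
Azimuth = atan2(E, N) = atan2(-0.009778, -0.009500) = 225.8° ≈ 226°.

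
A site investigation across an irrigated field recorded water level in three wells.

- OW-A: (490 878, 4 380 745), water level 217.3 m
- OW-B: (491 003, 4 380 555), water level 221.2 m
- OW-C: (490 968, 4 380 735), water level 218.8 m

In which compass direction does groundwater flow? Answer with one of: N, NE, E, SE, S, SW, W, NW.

Taking OW-A as reference: OW-B−OW-A = (125, -190, +3.9); OW-C−OW-A = (90, -10, +1.5).
Determinant of the coordinate differences = 125·(-10) − 90·(-190) = 15850.
∂h/∂x = [(+3.9)·(-10) − (+1.5)·(-190)] / 15850 = +0.01552
∂h/∂y = [125·(+1.5) − 90·(+3.9)] / 15850 = -0.01032
Flow = −∇h = (-0.01552 east, +0.01032 north), which points northwest.

NW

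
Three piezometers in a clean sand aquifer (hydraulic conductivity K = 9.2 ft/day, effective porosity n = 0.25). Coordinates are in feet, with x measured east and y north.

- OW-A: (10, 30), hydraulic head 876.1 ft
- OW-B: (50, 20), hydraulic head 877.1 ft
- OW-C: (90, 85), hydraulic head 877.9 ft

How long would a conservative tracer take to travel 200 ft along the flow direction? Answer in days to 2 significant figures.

220 days

Differences from OW-A: to OW-B (Δx, Δy, Δh) = (40, -10, +1.0); to OW-C = (80, 55, +1.8).
Solve a·Δx + b·Δy = Δh: det = 40·55 − 80·(-10) = 3000.
∂h/∂x = [(+1.0)·55 − (+1.8)·(-10)] / 3000 = +0.02433
∂h/∂y = [40·(+1.8) − 80·(+1.0)] / 3000 = -0.002667
|∇h| = √(0.02433² + -0.002667²) = 0.02448
Seepage velocity v = K·i/n = 9.2 × 0.02448 / 0.25 = 0.9009 ft/day.
t = 200 / 0.9009 = 222 days.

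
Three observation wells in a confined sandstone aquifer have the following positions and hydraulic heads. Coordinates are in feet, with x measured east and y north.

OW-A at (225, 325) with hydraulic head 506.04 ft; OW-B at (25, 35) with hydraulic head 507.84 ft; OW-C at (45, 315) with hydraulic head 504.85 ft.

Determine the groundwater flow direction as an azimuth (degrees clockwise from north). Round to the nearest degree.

With h = a·x + b·y + c and OW-A as origin, the differences give:
  (-200)·a + (-290)·b = +1.80
  (-180)·a + (-10)·b = -1.19
Eliminate b (×(-10) and ×(-290), subtract): -50200·a = -363.100 → a = ∂h/∂x = +0.007233
Back-substitute: b = ∂h/∂y = -0.01120.
Flow direction (−∇h) has components (-0.007233 E, +0.01120 N).
Azimuth = atan2(E, N) = atan2(-0.007233, +0.01120) = 327.1° ≈ 327°.

327°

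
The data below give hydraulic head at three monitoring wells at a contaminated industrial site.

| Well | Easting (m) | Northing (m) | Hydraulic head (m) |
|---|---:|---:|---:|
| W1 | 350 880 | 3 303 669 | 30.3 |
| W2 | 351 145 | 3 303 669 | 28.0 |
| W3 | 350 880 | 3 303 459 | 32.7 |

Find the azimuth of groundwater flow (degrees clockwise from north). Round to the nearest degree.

037°

∂h/∂x = (28.0 − 30.3) / (351145 − 350880) = -0.008679
∂h/∂y = (32.7 − 30.3) / (3303459 − 3303669) = -0.01143
Flow direction (−∇h) has components (+0.008679 E, +0.01143 N).
Azimuth = atan2(E, N) = atan2(+0.008679, +0.01143) = 37.2° ≈ 037°.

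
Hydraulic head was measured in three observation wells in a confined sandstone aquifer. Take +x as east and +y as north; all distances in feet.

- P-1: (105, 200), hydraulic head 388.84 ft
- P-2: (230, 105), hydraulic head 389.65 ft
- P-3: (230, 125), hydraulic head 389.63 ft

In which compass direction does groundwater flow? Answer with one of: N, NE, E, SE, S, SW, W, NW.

With h = a·x + b·y + c and P-1 as origin, the differences give:
  125·a + (-95)·b = +0.81
  125·a + (-75)·b = +0.79
Eliminate b (×(-75) and ×(-95), subtract): 2500·a = 14.300 → a = ∂h/∂x = +0.005720
Back-substitute: b = ∂h/∂y = -0.0010000.
Flow = −∇h = (-0.005720 east, +0.0010000 north), which points west.

W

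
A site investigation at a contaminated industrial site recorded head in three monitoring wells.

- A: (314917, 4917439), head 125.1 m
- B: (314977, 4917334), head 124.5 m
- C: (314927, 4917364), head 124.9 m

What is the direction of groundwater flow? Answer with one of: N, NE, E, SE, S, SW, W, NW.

Three-point gradient (reference A): Δ to B = (60, -105, -0.6), Δ to C = (10, -75, -0.2).
∂h/∂x = -0.006957, ∂h/∂y = +0.001739 (det = -3450).
Flow = −∇h = (+0.006957 east, -0.001739 north), which points east.

E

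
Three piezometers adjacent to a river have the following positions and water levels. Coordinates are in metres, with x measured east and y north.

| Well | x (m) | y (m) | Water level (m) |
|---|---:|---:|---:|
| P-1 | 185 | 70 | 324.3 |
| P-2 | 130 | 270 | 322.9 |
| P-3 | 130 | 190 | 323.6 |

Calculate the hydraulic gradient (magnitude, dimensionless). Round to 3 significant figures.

Taking P-1 as reference: P-2−P-1 = (-55, 200, -1.4); P-3−P-1 = (-55, 120, -0.7).
Solve a·Δx + b·Δy = Δh: det = (-55)·120 − (-55)·200 = 4400.
∂h/∂x = [(-1.4)·120 − (-0.7)·200] / 4400 = -0.006364
∂h/∂y = [(-55)·(-0.7) − (-55)·(-1.4)] / 4400 = -0.008750
|∇h| = √(-0.006364² + -0.008750²) = 0.01082

0.0108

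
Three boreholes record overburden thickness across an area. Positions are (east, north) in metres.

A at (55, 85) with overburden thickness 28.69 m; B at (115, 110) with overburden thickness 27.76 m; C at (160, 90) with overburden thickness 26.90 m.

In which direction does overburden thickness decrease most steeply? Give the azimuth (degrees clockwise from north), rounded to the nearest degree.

104°

Taking A as reference: B−A = (60, 25, -0.93); C−A = (105, 5, -1.79).
Solve a·Δx + b·Δy = Δd: det = 60·5 − 105·25 = -2325.
∂d/∂x = [(-0.93)·5 − (-1.79)·25] / -2325 = -0.01725
∂d/∂y = [60·(-1.79) − 105·(-0.93)] / -2325 = +0.004194
Steepest decrease is along −∇f: components (+0.01725 E, -0.004194 N).
Azimuth = atan2(+0.01725, -0.004194) = 103.7° ≈ 104°.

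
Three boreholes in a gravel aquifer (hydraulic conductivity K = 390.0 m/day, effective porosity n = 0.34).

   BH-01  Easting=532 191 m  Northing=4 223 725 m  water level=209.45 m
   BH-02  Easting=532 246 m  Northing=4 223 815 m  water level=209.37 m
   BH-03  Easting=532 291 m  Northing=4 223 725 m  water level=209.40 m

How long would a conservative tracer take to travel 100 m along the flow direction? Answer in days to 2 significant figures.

110 days

Three-point gradient (reference BH-01): Δ to BH-02 = (55, 90, -0.08), Δ to BH-03 = (100, 0, -0.05).
∂h/∂x = -0.0005000, ∂h/∂y = -0.0005833 (det = -9000).
|∇h| = √(-0.0005000² + -0.0005833²) = 0.0007683
Seepage velocity v = K·i/n = 390.0 × 0.0007683 / 0.34 = 0.8813 m/day.
t = 100 / 0.8813 = 113.5 days.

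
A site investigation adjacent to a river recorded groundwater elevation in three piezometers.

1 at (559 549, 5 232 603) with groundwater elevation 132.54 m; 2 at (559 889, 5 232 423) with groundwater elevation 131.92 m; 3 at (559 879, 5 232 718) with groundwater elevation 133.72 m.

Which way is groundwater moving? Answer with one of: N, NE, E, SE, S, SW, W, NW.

Differences from 1: to 2 (Δx, Δy, Δh) = (340, -180, -0.62); to 3 = (330, 115, +1.18).
Solve a·Δx + b·Δy = Δh: det = 340·115 − 330·(-180) = 98500.
∂h/∂x = [(-0.62)·115 − (+1.18)·(-180)] / 98500 = +0.001432
∂h/∂y = [340·(+1.18) − 330·(-0.62)] / 98500 = +0.006150
Flow = −∇h = (-0.001432 east, -0.006150 north), which points south.

S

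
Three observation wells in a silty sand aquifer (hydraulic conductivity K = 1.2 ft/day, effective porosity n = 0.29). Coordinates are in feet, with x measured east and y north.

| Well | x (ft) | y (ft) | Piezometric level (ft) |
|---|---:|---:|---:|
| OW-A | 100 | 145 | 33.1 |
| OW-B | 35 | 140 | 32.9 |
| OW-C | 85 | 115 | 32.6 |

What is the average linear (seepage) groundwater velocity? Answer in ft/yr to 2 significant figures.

24 ft/yr

Taking OW-A as reference: OW-B−OW-A = (-65, -5, -0.2); OW-C−OW-A = (-15, -30, -0.5).
Solve a·Δx + b·Δy = Δh: det = (-65)·(-30) − (-15)·(-5) = 1875.
∂h/∂x = [(-0.2)·(-30) − (-0.5)·(-5)] / 1875 = +0.001867
∂h/∂y = [(-65)·(-0.5) − (-15)·(-0.2)] / 1875 = +0.01573
|∇h| = √(0.001867² + 0.01573²) = 0.01584
Seepage velocity v = K·i/n = 1.2 × 0.01584 / 0.29 = 0.06554 ft/day = 23.94 ft/yr.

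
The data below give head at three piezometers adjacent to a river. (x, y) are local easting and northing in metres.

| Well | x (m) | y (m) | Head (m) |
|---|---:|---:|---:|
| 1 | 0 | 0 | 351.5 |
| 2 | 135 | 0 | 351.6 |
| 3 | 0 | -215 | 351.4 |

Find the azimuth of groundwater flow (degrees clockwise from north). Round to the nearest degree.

∂h/∂x = (351.6 − 351.5) / (135 − 0) = +0.0007407
∂h/∂y = (351.4 − 351.5) / (-215 − 0) = +0.0004651
Flow direction (−∇h) has components (-0.0007407 E, -0.0004651 N).
Azimuth = atan2(E, N) = atan2(-0.0007407, -0.0004651) = 237.9° ≈ 238°.

238°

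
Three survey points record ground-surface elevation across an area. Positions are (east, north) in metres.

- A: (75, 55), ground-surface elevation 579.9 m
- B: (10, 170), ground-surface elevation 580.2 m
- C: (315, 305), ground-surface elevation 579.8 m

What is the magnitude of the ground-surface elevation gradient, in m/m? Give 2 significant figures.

0.0025 m/m

Three-point gradient (reference A): Δ to B = (-65, 115, +0.3), Δ to C = (240, 250, -0.1).
∂z/∂x = -0.001973, ∂z/∂y = +0.001494 (det = -43850).
|∇f| = √(-0.001973² + 0.001494²) = 0.002475 m/m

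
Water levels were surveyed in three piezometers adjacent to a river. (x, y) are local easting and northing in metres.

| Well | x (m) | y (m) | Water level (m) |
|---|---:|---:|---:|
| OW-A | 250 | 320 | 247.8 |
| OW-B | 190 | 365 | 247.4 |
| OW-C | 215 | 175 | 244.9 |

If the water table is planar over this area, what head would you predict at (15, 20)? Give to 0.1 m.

238.8 m

Taking OW-A as reference: OW-B−OW-A = (-60, 45, -0.4); OW-C−OW-A = (-35, -145, -2.9).
Solve a·Δx + b·Δy = Δh: det = (-60)·(-145) − (-35)·45 = 10275.
∂h/∂x = [(-0.4)·(-145) − (-2.9)·45] / 10275 = +0.01835
∂h/∂y = [(-60)·(-2.9) − (-35)·(-0.4)] / 10275 = +0.01557
h(15, 20) = 247.8 + (+0.01835)·(-235) + (+0.01557)·(-300) = 247.8 -4.311 -4.672 = 238.817 m.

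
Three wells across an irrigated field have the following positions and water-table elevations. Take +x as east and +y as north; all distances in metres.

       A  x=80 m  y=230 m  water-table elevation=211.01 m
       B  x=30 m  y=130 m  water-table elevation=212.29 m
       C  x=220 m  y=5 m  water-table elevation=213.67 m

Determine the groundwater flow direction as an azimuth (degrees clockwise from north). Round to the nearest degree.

Taking A as reference: B−A = (-50, -100, +1.28); C−A = (140, -225, +2.66).
Solve a·Δx + b·Δy = Δh: det = (-50)·(-225) − 140·(-100) = 25250.
∂h/∂x = [(+1.28)·(-225) − (+2.66)·(-100)] / 25250 = -0.0008713
∂h/∂y = [(-50)·(+2.66) − 140·(+1.28)] / 25250 = -0.01236
Flow direction (−∇h) has components (+0.0008713 E, +0.01236 N).
Azimuth = atan2(E, N) = atan2(+0.0008713, +0.01236) = 4.0° ≈ 004°.

004°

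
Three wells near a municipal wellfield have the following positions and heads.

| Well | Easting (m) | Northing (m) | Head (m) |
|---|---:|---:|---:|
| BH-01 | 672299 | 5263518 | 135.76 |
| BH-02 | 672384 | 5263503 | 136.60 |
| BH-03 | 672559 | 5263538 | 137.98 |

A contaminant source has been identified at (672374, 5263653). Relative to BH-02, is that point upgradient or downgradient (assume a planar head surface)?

With h = a·x + b·y + c and BH-01 as origin, the differences give:
  85·a + (-15)·b = +0.84
  260·a + 20·b = +2.22
Eliminate b (×20 and ×(-15), subtract): 5600·a = 50.100 → a = ∂h/∂x = +0.008946
Back-substitute: b = ∂h/∂y = -0.005304.
Head at (672374, 5263653) = 135.76 + (+0.008946)·(75) + (-0.005304)·(135) = 135.72 m.
That is lower than the 136.60 m at BH-02, so the point is downgradient.

downgradient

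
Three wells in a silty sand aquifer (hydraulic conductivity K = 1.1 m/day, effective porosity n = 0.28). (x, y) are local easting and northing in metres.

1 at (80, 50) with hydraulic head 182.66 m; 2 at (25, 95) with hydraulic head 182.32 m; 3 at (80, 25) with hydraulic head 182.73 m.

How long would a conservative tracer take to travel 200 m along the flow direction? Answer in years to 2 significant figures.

With h = a·x + b·y + c and 1 as origin, the differences give:
  (-55)·a + 45·b = -0.34
  0·a + (-25)·b = +0.07
Eliminate b (×(-25) and ×45, subtract): 1375·a = 5.350 → a = ∂h/∂x = +0.003891
Back-substitute: b = ∂h/∂y = -0.002800.
|∇h| = √(0.003891² + -0.002800²) = 0.004794
Seepage velocity v = K·i/n = 1.1 × 0.004794 / 0.28 = 0.01883 m/day.
t = 200 / 0.01883 = 1.062e+04 days = 29.1 years.

29 years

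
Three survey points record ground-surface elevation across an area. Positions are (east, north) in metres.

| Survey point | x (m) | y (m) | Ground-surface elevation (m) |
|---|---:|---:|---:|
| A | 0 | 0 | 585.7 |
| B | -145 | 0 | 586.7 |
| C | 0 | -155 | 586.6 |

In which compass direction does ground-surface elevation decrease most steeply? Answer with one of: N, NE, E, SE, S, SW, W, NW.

NE

∂z/∂x = (586.7 − 585.7) / (-145 − 0) = -0.006897
∂z/∂y = (586.6 − 585.7) / (-155 − 0) = -0.005806
Steepest decrease is along −∇f = (+0.006897 E, +0.005806 N) → northeast.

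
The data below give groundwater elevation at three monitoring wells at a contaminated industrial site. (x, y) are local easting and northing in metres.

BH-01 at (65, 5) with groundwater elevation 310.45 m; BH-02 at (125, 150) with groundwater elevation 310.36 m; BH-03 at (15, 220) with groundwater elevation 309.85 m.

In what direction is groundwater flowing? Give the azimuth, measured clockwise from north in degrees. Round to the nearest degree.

301°

Taking BH-01 as reference: BH-02−BH-01 = (60, 145, -0.09); BH-03−BH-01 = (-50, 215, -0.60).
Determinant of the coordinate differences = 60·215 − (-50)·145 = 20150.
∂h/∂x = [(-0.09)·215 − (-0.60)·145] / 20150 = +0.003357
∂h/∂y = [60·(-0.60) − (-50)·(-0.09)] / 20150 = -0.002010
Flow direction (−∇h) has components (-0.003357 E, +0.002010 N).
Azimuth = atan2(E, N) = atan2(-0.003357, +0.002010) = 300.9° ≈ 301°.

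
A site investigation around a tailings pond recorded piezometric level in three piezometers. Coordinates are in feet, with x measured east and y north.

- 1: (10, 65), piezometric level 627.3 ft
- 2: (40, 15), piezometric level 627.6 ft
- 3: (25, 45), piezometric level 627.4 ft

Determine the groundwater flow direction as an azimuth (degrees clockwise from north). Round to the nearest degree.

034°

Differences from 1: to 2 (Δx, Δy, Δh) = (30, -50, +0.3); to 3 = (15, -20, +0.1).
Determinant of the coordinate differences = 30·(-20) − 15·(-50) = 150.
∂h/∂x = [(+0.3)·(-20) − (+0.1)·(-50)] / 150 = -0.006667
∂h/∂y = [30·(+0.1) − 15·(+0.3)] / 150 = -0.01000
Flow direction (−∇h) has components (+0.006667 E, +0.01000 N).
Azimuth = atan2(E, N) = atan2(+0.006667, +0.01000) = 33.7° ≈ 034°.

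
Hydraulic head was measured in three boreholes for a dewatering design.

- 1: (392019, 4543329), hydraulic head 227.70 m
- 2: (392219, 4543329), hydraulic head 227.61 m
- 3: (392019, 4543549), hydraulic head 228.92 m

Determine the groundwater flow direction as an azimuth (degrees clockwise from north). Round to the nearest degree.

∂h/∂x = (227.61 − 227.70) / (392219 − 392019) = -0.0004500
∂h/∂y = (228.92 − 227.70) / (4543549 − 4543329) = +0.005545
Flow direction (−∇h) has components (+0.0004500 E, -0.005545 N).
Azimuth = atan2(E, N) = atan2(+0.0004500, -0.005545) = 175.4° ≈ 175°.

175°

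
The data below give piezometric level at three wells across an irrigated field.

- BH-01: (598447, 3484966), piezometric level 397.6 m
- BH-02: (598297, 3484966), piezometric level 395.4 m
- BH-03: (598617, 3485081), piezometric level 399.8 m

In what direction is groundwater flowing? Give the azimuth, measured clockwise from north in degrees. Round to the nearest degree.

With h = a·x + b·y + c and BH-01 as origin, the differences give:
  (-150)·a + 0·b = -2.2
  170·a + 115·b = +2.2
Eliminate b (×115 and ×0, subtract): -17250·a = -253.00 → a = ∂h/∂x = +0.01467
Back-substitute: b = ∂h/∂y = -0.002551.
Flow direction (−∇h) has components (-0.01467 E, +0.002551 N).
Azimuth = atan2(E, N) = atan2(-0.01467, +0.002551) = 279.9° ≈ 280°.

280°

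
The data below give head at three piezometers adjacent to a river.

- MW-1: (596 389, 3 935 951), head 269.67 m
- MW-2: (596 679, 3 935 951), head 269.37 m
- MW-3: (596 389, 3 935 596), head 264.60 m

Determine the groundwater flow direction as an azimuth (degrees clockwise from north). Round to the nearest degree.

176°

∂h/∂x = (269.37 − 269.67) / (596679 − 596389) = -0.001034
∂h/∂y = (264.60 − 269.67) / (3935596 − 3935951) = +0.01428
Flow direction (−∇h) has components (+0.001034 E, -0.01428 N).
Azimuth = atan2(E, N) = atan2(+0.001034, -0.01428) = 175.9° ≈ 176°.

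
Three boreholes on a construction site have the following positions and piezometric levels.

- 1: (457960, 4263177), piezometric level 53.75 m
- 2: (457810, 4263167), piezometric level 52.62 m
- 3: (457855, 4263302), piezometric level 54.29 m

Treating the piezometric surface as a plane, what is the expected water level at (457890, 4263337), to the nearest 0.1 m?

Three-point gradient (reference 1): Δ to 2 = (-150, -10, -1.13), Δ to 3 = (-105, 125, +0.54).
∂h/∂x = +0.006861, ∂h/∂y = +0.01008 (det = -19800).
h(457890, 4263337) = 53.75 + (+0.006861)·(-70) + (+0.01008)·(160) = 53.75 -0.480 +1.613 = 54.883 m.

54.9 m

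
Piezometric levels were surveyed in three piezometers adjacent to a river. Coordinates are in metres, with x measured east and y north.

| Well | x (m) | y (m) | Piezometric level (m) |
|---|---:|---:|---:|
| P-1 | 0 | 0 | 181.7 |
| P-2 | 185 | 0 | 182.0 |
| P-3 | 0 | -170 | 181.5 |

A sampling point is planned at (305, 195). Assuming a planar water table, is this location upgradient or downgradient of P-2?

upgradient

∂h/∂x = (182.0 − 181.7) / (185 − 0) = +0.001622
∂h/∂y = (181.5 − 181.7) / (-170 − 0) = +0.001176
Head at (305, 195) = 181.7 + (+0.001622)·(305) + (+0.001176)·(195) = 182.42 m.
That is higher than the 182.0 m at P-2, so the point is upgradient.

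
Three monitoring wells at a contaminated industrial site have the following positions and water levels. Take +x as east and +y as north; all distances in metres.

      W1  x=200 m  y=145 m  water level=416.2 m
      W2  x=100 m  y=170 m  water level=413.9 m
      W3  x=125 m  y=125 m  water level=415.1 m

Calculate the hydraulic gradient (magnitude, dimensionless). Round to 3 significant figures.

0.0249

With h = a·x + b·y + c and W1 as origin, the differences give:
  (-100)·a + 25·b = -2.3
  (-75)·a + (-20)·b = -1.1
Eliminate b (×(-20) and ×25, subtract): 3875·a = 73.50 → a = ∂h/∂x = +0.01897
Back-substitute: b = ∂h/∂y = -0.01613.
|∇h| = √(0.01897² + -0.01613²) = 0.0249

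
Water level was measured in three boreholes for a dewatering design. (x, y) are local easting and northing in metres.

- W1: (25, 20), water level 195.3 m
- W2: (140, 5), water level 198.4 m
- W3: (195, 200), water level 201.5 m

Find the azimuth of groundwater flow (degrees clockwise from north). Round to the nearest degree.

254°

Taking W1 as reference: W2−W1 = (115, -15, +3.1); W3−W1 = (170, 180, +6.2).
Determinant of the coordinate differences = 115·180 − 170·(-15) = 23250.
∂h/∂x = [(+3.1)·180 − (+6.2)·(-15)] / 23250 = +0.02800
∂h/∂y = [115·(+6.2) − 170·(+3.1)] / 23250 = +0.008000
Flow direction (−∇h) has components (-0.02800 E, -0.008000 N).
Azimuth = atan2(E, N) = atan2(-0.02800, -0.008000) = 254.1° ≈ 254°.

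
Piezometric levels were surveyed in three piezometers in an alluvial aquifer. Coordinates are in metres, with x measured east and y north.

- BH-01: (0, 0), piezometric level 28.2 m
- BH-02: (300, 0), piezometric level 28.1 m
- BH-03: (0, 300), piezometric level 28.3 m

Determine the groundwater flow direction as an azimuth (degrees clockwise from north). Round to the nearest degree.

∂h/∂x = (28.1 − 28.2) / (300 − 0) = -0.0003333
∂h/∂y = (28.3 − 28.2) / (300 − 0) = +0.0003333
Flow direction (−∇h) has components (+0.0003333 E, -0.0003333 N).
Azimuth = atan2(E, N) = atan2(+0.0003333, -0.0003333) = 135.0° ≈ 135°.

135°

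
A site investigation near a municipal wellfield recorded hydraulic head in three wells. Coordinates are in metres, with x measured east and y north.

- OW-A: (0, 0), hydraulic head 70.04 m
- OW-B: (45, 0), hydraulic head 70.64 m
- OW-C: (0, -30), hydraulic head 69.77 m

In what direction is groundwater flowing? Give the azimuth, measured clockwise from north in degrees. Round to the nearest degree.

∂h/∂x = (70.64 − 70.04) / (45 − 0) = +0.01333
∂h/∂y = (69.77 − 70.04) / (-30 − 0) = +0.009000
Flow direction (−∇h) has components (-0.01333 E, -0.009000 N).
Azimuth = atan2(E, N) = atan2(-0.01333, -0.009000) = 236.0° ≈ 236°.

236°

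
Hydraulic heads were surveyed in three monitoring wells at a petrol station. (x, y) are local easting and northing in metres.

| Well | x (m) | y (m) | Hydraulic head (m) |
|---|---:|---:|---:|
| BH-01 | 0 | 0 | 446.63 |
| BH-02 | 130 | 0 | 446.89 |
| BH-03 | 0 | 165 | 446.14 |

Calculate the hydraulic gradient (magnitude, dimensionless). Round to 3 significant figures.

0.00358

∂h/∂x = (446.89 − 446.63) / (130 − 0) = +0.002000
∂h/∂y = (446.14 − 446.63) / (165 − 0) = -0.002970
|∇h| = √(0.002000² + -0.002970²) = 0.003581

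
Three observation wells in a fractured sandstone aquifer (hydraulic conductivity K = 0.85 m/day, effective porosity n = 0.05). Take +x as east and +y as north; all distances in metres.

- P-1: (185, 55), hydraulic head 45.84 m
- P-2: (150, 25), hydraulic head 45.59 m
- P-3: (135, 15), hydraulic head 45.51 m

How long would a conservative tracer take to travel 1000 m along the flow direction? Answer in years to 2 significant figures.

17 years

Differences from P-1: to P-2 (Δx, Δy, Δh) = (-35, -30, -0.25); to P-3 = (-50, -40, -0.33).
Solve a·Δx + b·Δy = Δh: det = (-35)·(-40) − (-50)·(-30) = -100.
∂h/∂x = [(-0.25)·(-40) − (-0.33)·(-30)] / -100 = -0.0010000
∂h/∂y = [(-35)·(-0.33) − (-50)·(-0.25)] / -100 = +0.009500
|∇h| = √(-0.0010000² + 0.009500²) = 0.009552
Seepage velocity v = K·i/n = 0.85 × 0.009552 / 0.05 = 0.1624 m/day.
t = 1000 / 0.1624 = 6158 days = 16.9 years.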